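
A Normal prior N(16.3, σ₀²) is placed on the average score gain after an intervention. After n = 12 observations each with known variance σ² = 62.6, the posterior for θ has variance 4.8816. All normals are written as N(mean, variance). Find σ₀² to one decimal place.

σ₀² = 76.0

Posterior precision equals prior precision plus data precision: 1/σ_n² = 1/σ₀² + n/σ².
So 1/σ₀² = 1/4.8816 − 12/62.6 = 0.204851 − 0.191693 = 0.013158.
Hence σ₀² = 1/0.013158 ≈ 76.0.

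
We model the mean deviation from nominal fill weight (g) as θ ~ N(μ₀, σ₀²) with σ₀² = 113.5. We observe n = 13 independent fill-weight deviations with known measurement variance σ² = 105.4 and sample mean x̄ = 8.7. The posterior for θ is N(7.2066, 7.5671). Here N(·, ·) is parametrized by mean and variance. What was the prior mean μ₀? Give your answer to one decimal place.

μ₀ = -13.7

With known observation variance, the Normal–Normal posterior has precision τ_n = τ₀ + n/σ² and mean μ_n = (τ₀μ₀ + (n/σ²)x̄)/τ_n.
Here τ₀ = 1/113.5 = 0.008811 and τ_data = 13/105.4 = 0.123340, so τ_n = 0.132151.
Rearranging for μ₀: μ₀ = (μ_n·τ_n − τ_data·x̄)/τ₀ = (7.2066·0.132151 − 0.123340·8.7) / 0.008811 = -0.120699/0.008811 ≈ -13.7.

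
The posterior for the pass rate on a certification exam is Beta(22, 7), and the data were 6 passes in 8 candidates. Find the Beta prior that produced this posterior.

Beta(16, 5)

Under Beta–binomial conjugacy the posterior parameters are (α+s, β+f).
Subtract the data counts: 22−6=16, 7−2=5.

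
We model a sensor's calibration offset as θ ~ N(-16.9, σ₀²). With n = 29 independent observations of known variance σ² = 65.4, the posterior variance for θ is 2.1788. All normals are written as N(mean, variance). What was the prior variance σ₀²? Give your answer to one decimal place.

σ₀² = 64.3

For the Normal–Normal model with known σ², precisions add: τ_n = τ₀ + n/σ².
So 1/σ₀² = 1/2.1788 − 29/65.4 = 0.458968 − 0.443425 = 0.015543.
Hence σ₀² = 1/0.015543 ≈ 64.3.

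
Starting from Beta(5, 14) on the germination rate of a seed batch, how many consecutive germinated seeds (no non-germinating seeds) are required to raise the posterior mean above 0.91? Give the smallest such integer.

After k germinated seeds and 0 non-germinating seeds the posterior is Beta(5+k, 14), with mean (5+k)/(5+14+k).
Set (5+k)/(19+k) > 0.91 and solve: k > (0.91·19 − 5)/(1 − 0.91) = 136.556.
The smallest integer exceeding 136.556 is 137, and checking k=137: (142)/(156) = 0.9103 > 0.91.

k = 137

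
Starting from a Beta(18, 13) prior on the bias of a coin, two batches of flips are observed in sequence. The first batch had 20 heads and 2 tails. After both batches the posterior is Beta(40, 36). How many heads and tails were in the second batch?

Because Beta–binomial updating is additive in the counts, the combined data contributed (α_post−α_prior, β_post−β_prior) successes and failures.
Total across both batches: 40−18=22 heads, 36−13=23 tails.
Subtract the first batch: 22−20=2 heads and 23−2=21 tails.

2 heads and 21 tails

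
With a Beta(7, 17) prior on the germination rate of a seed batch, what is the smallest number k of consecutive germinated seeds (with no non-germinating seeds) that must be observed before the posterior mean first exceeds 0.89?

k = 131

After k germinated seeds and 0 non-germinating seeds the posterior is Beta(7+k, 17), with mean (7+k)/(7+17+k).
Set (7+k)/(24+k) > 0.89 and solve: k > (0.89·24 − 7)/(1 − 0.89) = 130.545.
The smallest integer exceeding 130.545 is 131, and checking k=131: (138)/(155) = 0.8903 > 0.89.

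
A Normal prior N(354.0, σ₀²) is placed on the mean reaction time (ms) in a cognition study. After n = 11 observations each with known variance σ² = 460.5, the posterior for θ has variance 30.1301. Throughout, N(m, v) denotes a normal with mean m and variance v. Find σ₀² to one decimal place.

Posterior precision equals prior precision plus data precision: 1/σ_n² = 1/σ₀² + n/σ².
So 1/σ₀² = 1/30.1301 − 11/460.5 = 0.033189 − 0.023887 = 0.009302.
Hence σ₀² = 1/0.009302 ≈ 107.5.

σ₀² = 107.5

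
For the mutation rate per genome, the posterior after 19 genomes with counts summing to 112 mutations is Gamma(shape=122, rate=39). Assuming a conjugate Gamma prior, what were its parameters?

A Gamma(α, β) prior (rate parametrization) on a Poisson rate with n observations summing to S gives posterior Gamma(α+S, β+n).
So α = 122 − 112 = 10 and β = 39 − 19 = 20.

Gamma(shape=10, rate=20)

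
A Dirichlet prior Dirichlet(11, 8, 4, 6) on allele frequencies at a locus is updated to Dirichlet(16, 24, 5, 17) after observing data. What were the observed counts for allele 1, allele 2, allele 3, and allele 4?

For a Dirichlet(α) prior with multinomial counts c, the posterior is Dirichlet(α + c) componentwise.
Counts are posterior − prior componentwise: 16−11=5, 24−8=16, 5−4=1, 17−6=11.

counts (5, 16, 1, 11)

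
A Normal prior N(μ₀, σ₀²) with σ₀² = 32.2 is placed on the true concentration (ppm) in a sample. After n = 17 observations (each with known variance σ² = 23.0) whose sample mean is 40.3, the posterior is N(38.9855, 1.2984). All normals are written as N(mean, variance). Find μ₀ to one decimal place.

The posterior mean is a precision-weighted average: μ_n = (τ₀μ₀ + τ_data·x̄)/(τ₀+τ_data), with τ₀=1/σ₀² and τ_data=n/σ².
Here τ₀ = 1/32.2 = 0.031056 and τ_data = 17/23.0 = 0.739130, so τ_n = 0.770186.
Rearranging for μ₀: μ₀ = (μ_n·τ_n − τ_data·x̄)/τ₀ = (38.9855·0.770186 − 0.739130·40.3) / 0.031056 = 0.239147/0.031056 ≈ 7.7.

μ₀ = 7.7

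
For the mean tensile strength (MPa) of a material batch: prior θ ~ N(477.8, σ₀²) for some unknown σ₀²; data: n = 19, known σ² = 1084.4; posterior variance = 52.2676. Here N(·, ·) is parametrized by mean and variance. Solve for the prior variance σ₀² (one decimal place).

For the Normal–Normal model with known σ², precisions add: τ_n = τ₀ + n/σ².
So 1/σ₀² = 1/52.2676 − 19/1084.4 = 0.019132 − 0.017521 = 0.001611.
Hence σ₀² = 1/0.001611 ≈ 620.7.

σ₀² = 620.7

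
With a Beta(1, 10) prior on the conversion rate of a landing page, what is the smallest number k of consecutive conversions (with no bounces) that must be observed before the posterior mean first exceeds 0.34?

After k conversions and 0 bounces the posterior is Beta(1+k, 10), with mean (1+k)/(1+10+k).
Set (1+k)/(11+k) > 0.34 and solve: k > (0.34·11 − 1)/(1 − 0.34) = 4.152.
The smallest integer exceeding 4.152 is 5.

k = 5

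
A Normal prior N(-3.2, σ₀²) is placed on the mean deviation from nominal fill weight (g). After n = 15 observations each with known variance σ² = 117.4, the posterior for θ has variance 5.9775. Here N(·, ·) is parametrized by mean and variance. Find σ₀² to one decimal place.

σ₀² = 25.3

Posterior precision equals prior precision plus data precision: 1/σ_n² = 1/σ₀² + n/σ².
So 1/σ₀² = 1/5.9775 − 15/117.4 = 0.167294 − 0.127768 = 0.039526.
Hence σ₀² = 1/0.039526 ≈ 25.3.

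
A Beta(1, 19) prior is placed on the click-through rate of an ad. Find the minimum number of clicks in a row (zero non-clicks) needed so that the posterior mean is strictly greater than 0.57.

After k clicks and 0 non-clicks the posterior is Beta(1+k, 19), with mean (1+k)/(1+19+k).
Set (1+k)/(20+k) > 0.57 and solve: k > (0.57·20 − 1)/(1 − 0.57) = 24.186.
The smallest integer exceeding 24.186 is 25, and checking k=25: (26)/(45) = 0.5778 > 0.57.

k = 25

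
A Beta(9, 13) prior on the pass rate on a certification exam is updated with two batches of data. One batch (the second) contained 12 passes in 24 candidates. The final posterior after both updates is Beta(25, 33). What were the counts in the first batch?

4 passes and 8 failures

Sequential conjugate updates are equivalent to a single update on the pooled data, so total successes = posterior α − prior α and total failures = posterior β − prior β.
Total across both batches: 25−9=16 passes, 33−13=20 failures.
Subtract the second batch: 16−12=4 passes and 20−12=8 failures.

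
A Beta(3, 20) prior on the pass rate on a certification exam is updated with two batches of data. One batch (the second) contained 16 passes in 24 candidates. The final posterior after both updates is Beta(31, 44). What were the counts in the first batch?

12 passes and 16 failures

Sequential conjugate updates are equivalent to a single update on the pooled data, so total successes = posterior α − prior α and total failures = posterior β − prior β.
Total across both batches: 31−3=28 passes, 44−20=24 failures.
Subtract the second batch: 28−16=12 passes and 24−8=16 failures.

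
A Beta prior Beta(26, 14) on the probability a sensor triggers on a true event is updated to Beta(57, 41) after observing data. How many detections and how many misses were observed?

31 detections and 27 misses

Beta is conjugate to the binomial likelihood: posterior = Beta(α+s, β+f).
Match parameters: s=57−26=31, f=41−14=27.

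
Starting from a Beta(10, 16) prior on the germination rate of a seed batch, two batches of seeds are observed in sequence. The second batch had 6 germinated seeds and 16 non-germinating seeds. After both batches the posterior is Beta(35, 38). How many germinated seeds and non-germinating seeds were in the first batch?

19 germinated seeds and 6 non-germinating seeds

Because Beta–binomial updating is additive in the counts, the combined data contributed (α_post−α_prior, β_post−β_prior) successes and failures.
Total across both batches: 35−10=25 germinated seeds, 38−16=22 non-germinating seeds.
Subtract the second batch: 25−6=19 germinated seeds and 22−16=6 non-germinating seeds.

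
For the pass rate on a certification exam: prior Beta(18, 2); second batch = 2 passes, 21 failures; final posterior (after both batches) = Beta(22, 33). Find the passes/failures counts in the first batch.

2 passes and 10 failures

Because Beta–binomial updating is additive in the counts, the combined data contributed (α_post−α_prior, β_post−β_prior) successes and failures.
Total across both batches: 22−18=4 passes, 33−2=31 failures.
Subtract the second batch: 4−2=2 passes and 31−21=10 failures.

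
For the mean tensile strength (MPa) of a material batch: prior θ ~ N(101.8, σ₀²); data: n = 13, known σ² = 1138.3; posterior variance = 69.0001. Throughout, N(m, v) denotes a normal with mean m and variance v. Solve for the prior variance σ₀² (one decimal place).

σ₀² = 325.5

For the Normal–Normal model with known σ², precisions add: τ_n = τ₀ + n/σ².
So 1/σ₀² = 1/69.0001 − 13/1138.3 = 0.014493 − 0.011421 = 0.003072.
Hence σ₀² = 1/0.003072 ≈ 325.5.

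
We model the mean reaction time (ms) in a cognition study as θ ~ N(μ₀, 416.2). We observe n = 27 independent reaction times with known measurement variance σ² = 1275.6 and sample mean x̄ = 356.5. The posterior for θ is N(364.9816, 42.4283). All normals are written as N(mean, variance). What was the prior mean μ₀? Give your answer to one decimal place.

μ₀ = 439.7

With known observation variance, the Normal–Normal posterior has precision τ_n = τ₀ + n/σ² and mean μ_n = (τ₀μ₀ + (n/σ²)x̄)/τ_n.
Here τ₀ = 1/416.2 = 0.002403 and τ_data = 27/1275.6 = 0.021167, so τ_n = 0.023570.
Rearranging for μ₀: μ₀ = (μ_n·τ_n − τ_data·x̄)/τ₀ = (364.9816·0.023570 − 0.021167·356.5) / 0.002403 = 1.056581/0.002403 ≈ 439.7.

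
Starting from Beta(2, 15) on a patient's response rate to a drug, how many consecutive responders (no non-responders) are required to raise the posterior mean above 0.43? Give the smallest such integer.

After k responders and 0 non-responders the posterior is Beta(2+k, 15), with mean (2+k)/(2+15+k).
Set (2+k)/(17+k) > 0.43 and solve: k > (0.43·17 − 2)/(1 − 0.43) = 9.316.
The smallest integer exceeding 9.316 is 10.

k = 10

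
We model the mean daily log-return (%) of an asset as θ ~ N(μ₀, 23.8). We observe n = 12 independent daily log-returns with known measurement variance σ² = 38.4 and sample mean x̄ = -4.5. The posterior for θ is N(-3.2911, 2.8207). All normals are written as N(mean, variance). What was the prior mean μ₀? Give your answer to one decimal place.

The posterior mean is a precision-weighted average: μ_n = (τ₀μ₀ + τ_data·x̄)/(τ₀+τ_data), with τ₀=1/σ₀² and τ_data=n/σ².
Here τ₀ = 1/23.8 = 0.042017 and τ_data = 12/38.4 = 0.312500, so τ_n = 0.354517.
Rearranging for μ₀: μ₀ = (μ_n·τ_n − τ_data·x̄)/τ₀ = (-3.2911·0.354517 − 0.312500·-4.5) / 0.042017 = 0.239499/0.042017 ≈ 5.7.

μ₀ = 5.7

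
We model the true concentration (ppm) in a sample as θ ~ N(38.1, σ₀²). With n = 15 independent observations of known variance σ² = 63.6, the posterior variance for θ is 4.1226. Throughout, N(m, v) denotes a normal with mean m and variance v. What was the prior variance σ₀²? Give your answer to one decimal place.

For the Normal–Normal model with known σ², precisions add: τ_n = τ₀ + n/σ².
So 1/σ₀² = 1/4.1226 − 15/63.6 = 0.242565 − 0.235849 = 0.006716.
Hence σ₀² = 1/0.006716 ≈ 148.9.

σ₀² = 148.9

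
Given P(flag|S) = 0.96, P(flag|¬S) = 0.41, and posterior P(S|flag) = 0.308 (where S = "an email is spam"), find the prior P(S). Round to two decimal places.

P(S) = 0.16

Bayes' rule in odds form gives O(S|E) = O(S)·[P(E|S)/P(E|¬S)], hence O(S) = O(S|E)/LR.
Posterior odds = 0.308/(1−0.308) = 0.4451. LR = 0.96/0.41 = 2.3415.
Prior odds = 0.4451/2.3415 = 0.1901, so P(S) = 0.1901/(1+0.1901) ≈ 0.16.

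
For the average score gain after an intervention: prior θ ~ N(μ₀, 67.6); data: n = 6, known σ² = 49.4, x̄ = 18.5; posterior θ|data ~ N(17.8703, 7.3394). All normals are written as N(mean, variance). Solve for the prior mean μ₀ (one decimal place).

μ₀ = 12.7

With known observation variance, the Normal–Normal posterior has precision τ_n = τ₀ + n/σ² and mean μ_n = (τ₀μ₀ + (n/σ²)x̄)/τ_n.
Here τ₀ = 1/67.6 = 0.014793 and τ_data = 6/49.4 = 0.121457, so τ_n = 0.136250.
Rearranging for μ₀: μ₀ = (μ_n·τ_n − τ_data·x̄)/τ₀ = (17.8703·0.136250 − 0.121457·18.5) / 0.014793 = 0.187874/0.014793 ≈ 12.7.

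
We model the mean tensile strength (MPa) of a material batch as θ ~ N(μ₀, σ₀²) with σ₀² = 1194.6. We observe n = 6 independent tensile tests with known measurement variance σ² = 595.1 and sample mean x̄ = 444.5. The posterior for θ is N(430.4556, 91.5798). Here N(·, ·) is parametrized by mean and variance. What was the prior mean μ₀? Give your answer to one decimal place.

μ₀ = 261.3

With known observation variance, the Normal–Normal posterior has precision τ_n = τ₀ + n/σ² and mean μ_n = (τ₀μ₀ + (n/σ²)x̄)/τ_n.
Here τ₀ = 1/1194.6 = 0.000837 and τ_data = 6/595.1 = 0.010082, so τ_n = 0.010919.
Rearranging for μ₀: μ₀ = (μ_n·τ_n − τ_data·x̄)/τ₀ = (430.4556·0.010919 − 0.010082·444.5) / 0.000837 = 0.218696/0.000837 ≈ 261.3.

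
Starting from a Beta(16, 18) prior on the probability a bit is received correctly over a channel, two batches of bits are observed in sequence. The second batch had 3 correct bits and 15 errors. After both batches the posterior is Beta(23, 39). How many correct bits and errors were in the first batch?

4 correct bits and 6 errors

Because Beta–binomial updating is additive in the counts, the combined data contributed (α_post−α_prior, β_post−β_prior) successes and failures.
Total across both batches: 23−16=7 correct bits, 39−18=21 errors.
Subtract the second batch: 7−3=4 correct bits and 21−15=6 errors.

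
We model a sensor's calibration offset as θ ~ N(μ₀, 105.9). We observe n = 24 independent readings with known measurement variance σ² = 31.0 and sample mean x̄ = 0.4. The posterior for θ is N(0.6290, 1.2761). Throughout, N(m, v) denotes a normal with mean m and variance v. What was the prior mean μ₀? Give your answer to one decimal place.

μ₀ = 19.4

With known observation variance, the Normal–Normal posterior has precision τ_n = τ₀ + n/σ² and mean μ_n = (τ₀μ₀ + (n/σ²)x̄)/τ_n.
Here τ₀ = 1/105.9 = 0.009443 and τ_data = 24/31.0 = 0.774194, so τ_n = 0.783637.
Rearranging for μ₀: μ₀ = (μ_n·τ_n − τ_data·x̄)/τ₀ = (0.6290·0.783637 − 0.774194·0.4) / 0.009443 = 0.183230/0.009443 ≈ 19.4.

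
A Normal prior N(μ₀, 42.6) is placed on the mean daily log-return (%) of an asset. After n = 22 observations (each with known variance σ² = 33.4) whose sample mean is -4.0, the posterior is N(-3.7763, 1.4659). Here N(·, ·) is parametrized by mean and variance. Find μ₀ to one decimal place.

The posterior mean is a precision-weighted average: μ_n = (τ₀μ₀ + τ_data·x̄)/(τ₀+τ_data), with τ₀=1/σ₀² and τ_data=n/σ².
Here τ₀ = 1/42.6 = 0.023474 and τ_data = 22/33.4 = 0.658683, so τ_n = 0.682157.
Rearranging for μ₀: μ₀ = (μ_n·τ_n − τ_data·x̄)/τ₀ = (-3.7763·0.682157 − 0.658683·-4.0) / 0.023474 = 0.058703/0.023474 ≈ 2.5.

μ₀ = 2.5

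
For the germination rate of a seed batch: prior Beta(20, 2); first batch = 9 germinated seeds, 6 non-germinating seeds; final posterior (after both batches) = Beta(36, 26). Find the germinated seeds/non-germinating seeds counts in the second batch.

Sequential conjugate updates are equivalent to a single update on the pooled data, so total successes = posterior α − prior α and total failures = posterior β − prior β.
Total across both batches: 36−20=16 germinated seeds, 26−2=24 non-germinating seeds.
Subtract the first batch: 16−9=7 germinated seeds and 24−6=18 non-germinating seeds.

7 germinated seeds and 18 non-germinating seeds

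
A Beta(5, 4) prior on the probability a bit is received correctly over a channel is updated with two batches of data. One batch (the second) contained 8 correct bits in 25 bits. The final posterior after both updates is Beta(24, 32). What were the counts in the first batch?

Sequential conjugate updates are equivalent to a single update on the pooled data, so total successes = posterior α − prior α and total failures = posterior β − prior β.
Total across both batches: 24−5=19 correct bits, 32−4=28 errors.
Subtract the second batch: 19−8=11 correct bits and 28−17=11 errors.

11 correct bits and 11 errors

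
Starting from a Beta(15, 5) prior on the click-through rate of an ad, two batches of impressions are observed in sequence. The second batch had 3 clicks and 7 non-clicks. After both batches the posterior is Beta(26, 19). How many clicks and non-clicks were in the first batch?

Because Beta–binomial updating is additive in the counts, the combined data contributed (α_post−α_prior, β_post−β_prior) successes and failures.
Total across both batches: 26−15=11 clicks, 19−5=14 non-clicks.
Subtract the second batch: 11−3=8 clicks and 14−7=7 non-clicks.

8 clicks and 7 non-clicks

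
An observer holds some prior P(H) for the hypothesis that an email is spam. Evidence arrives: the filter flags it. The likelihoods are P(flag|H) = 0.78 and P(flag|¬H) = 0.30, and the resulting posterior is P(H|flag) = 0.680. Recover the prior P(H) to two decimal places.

Bayes' rule in odds form gives O(H|E) = O(H)·[P(E|H)/P(E|¬H)], hence O(H) = O(H|E)/LR.
Posterior odds = 0.680/(1−0.680) = 2.1250. LR = 0.78/0.30 = 2.6000.
Prior odds = 2.1250/2.6000 = 0.8173, so P(H) = 0.8173/(1+0.8173) ≈ 0.45.

P(H) = 0.45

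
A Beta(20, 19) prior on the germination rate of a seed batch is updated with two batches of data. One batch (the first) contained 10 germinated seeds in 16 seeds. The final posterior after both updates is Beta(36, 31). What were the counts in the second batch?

Sequential conjugate updates are equivalent to a single update on the pooled data, so total successes = posterior α − prior α and total failures = posterior β − prior β.
Total across both batches: 36−20=16 germinated seeds, 31−19=12 non-germinating seeds.
Subtract the first batch: 16−10=6 germinated seeds and 12−6=6 non-germinating seeds.

6 germinated seeds and 6 non-germinating seeds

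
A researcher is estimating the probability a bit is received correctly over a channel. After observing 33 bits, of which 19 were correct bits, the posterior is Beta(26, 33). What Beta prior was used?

Beta(7, 19)

Beta is conjugate to the binomial likelihood: posterior = Beta(a+s, b+f).
So a = 26 − 19 = 7 and b = 33 − 14 = 19.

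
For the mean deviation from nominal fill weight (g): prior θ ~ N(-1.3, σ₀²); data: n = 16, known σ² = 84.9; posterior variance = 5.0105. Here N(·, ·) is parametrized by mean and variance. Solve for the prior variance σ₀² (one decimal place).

σ₀² = 89.9

Posterior precision equals prior precision plus data precision: 1/σ_n² = 1/σ₀² + n/σ².
So 1/σ₀² = 1/5.0105 − 16/84.9 = 0.199581 − 0.188457 = 0.011124.
Hence σ₀² = 1/0.011124 ≈ 89.9.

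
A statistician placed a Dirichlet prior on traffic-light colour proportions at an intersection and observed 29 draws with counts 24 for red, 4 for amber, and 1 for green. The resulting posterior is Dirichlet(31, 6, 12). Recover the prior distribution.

Dirichlet(7, 2, 11)

For a Dirichlet(α) prior with multinomial counts c, the posterior is Dirichlet(α + c) componentwise.
Subtract each count from the matching posterior parameter: 31−24=7, 6−4=2, 12−1=11.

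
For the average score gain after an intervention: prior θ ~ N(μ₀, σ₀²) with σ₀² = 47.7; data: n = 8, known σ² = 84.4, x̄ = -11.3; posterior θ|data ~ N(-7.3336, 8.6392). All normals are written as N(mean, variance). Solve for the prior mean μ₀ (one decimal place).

μ₀ = 10.6

With known observation variance, the Normal–Normal posterior has precision τ_n = τ₀ + n/σ² and mean μ_n = (τ₀μ₀ + (n/σ²)x̄)/τ_n.
Here τ₀ = 1/47.7 = 0.020964 and τ_data = 8/84.4 = 0.094787, so τ_n = 0.115751.
Rearranging for μ₀: μ₀ = (μ_n·τ_n − τ_data·x̄)/τ₀ = (-7.3336·0.115751 − 0.094787·-11.3) / 0.020964 = 0.222222/0.020964 ≈ 10.6.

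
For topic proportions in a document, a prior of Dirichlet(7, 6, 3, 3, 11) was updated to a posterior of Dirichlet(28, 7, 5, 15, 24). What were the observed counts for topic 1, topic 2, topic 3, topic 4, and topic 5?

For a Dirichlet(α) prior with multinomial counts c, the posterior is Dirichlet(α + c) componentwise.
Counts are posterior − prior componentwise: 28−7=21, 7−6=1, 5−3=2, 15−3=12, 24−11=13.

counts (21, 1, 2, 12, 13)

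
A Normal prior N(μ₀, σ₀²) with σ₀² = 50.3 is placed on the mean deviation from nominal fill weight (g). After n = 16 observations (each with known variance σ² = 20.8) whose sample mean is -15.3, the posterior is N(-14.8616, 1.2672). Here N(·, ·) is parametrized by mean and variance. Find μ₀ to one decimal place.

The posterior mean is a precision-weighted average: μ_n = (τ₀μ₀ + τ_data·x̄)/(τ₀+τ_data), with τ₀=1/σ₀² and τ_data=n/σ².
Here τ₀ = 1/50.3 = 0.019881 and τ_data = 16/20.8 = 0.769231, so τ_n = 0.789112.
Rearranging for μ₀: μ₀ = (μ_n·τ_n − τ_data·x̄)/τ₀ = (-14.8616·0.789112 − 0.769231·-15.3) / 0.019881 = 0.041767/0.019881 ≈ 2.1.

μ₀ = 2.1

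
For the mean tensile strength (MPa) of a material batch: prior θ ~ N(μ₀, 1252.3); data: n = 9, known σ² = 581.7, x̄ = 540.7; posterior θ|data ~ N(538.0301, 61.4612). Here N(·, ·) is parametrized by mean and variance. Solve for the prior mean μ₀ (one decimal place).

With known observation variance, the Normal–Normal posterior has precision τ_n = τ₀ + n/σ² and mean μ_n = (τ₀μ₀ + (n/σ²)x̄)/τ_n.
Here τ₀ = 1/1252.3 = 0.000799 and τ_data = 9/581.7 = 0.015472, so τ_n = 0.016271.
Rearranging for μ₀: μ₀ = (μ_n·τ_n − τ_data·x̄)/τ₀ = (538.0301·0.016271 − 0.015472·540.7) / 0.000799 = 0.388577/0.000799 ≈ 486.3.

μ₀ = 486.3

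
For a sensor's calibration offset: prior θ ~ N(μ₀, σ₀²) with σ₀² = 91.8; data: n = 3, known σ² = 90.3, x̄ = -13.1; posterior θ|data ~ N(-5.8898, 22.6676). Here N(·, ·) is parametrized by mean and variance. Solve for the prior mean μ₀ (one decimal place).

The posterior mean is a precision-weighted average: μ_n = (τ₀μ₀ + τ_data·x̄)/(τ₀+τ_data), with τ₀=1/σ₀² and τ_data=n/σ².
Here τ₀ = 1/91.8 = 0.010893 and τ_data = 3/90.3 = 0.033223, so τ_n = 0.044116.
Rearranging for μ₀: μ₀ = (μ_n·τ_n − τ_data·x̄)/τ₀ = (-5.8898·0.044116 − 0.033223·-13.1) / 0.010893 = 0.175387/0.010893 ≈ 16.1.

μ₀ = 16.1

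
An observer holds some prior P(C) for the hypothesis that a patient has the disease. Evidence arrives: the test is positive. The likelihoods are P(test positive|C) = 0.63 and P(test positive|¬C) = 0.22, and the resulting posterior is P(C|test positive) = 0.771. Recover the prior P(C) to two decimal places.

P(C) = 0.54

Bayes' rule in odds form gives O(C|E) = O(C)·[P(E|C)/P(E|¬C)], hence O(C) = O(C|E)/LR.
Posterior odds = 0.771/(1−0.771) = 3.3668. LR = 0.63/0.22 = 2.8636.
Prior odds = 3.3668/2.8636 = 1.1757, so P(C) = 1.1757/(1+1.1757) ≈ 0.54.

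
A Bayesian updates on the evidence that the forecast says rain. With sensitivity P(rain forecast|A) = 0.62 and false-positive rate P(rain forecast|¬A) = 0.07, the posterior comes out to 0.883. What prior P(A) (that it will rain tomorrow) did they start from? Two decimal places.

In odds form, posterior odds = prior odds × likelihood ratio, so prior odds = posterior odds ÷ LR.
Posterior odds = 0.883/(1−0.883) = 7.5470. LR = 0.62/0.07 = 8.8571.
Prior odds = 7.5470/8.8571 = 0.8521, so P(A) = 0.8521/(1+0.8521) ≈ 0.46.

P(A) = 0.46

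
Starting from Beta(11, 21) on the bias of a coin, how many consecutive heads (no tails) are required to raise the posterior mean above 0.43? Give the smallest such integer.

k = 5

After k heads and 0 tails the posterior is Beta(11+k, 21), with mean (11+k)/(11+21+k).
Set (11+k)/(32+k) > 0.43 and solve: k > (0.43·32 − 11)/(1 − 0.43) = 4.842.
The smallest integer exceeding 4.842 is 5, and checking k=5: (16)/(37) = 0.4324 > 0.43.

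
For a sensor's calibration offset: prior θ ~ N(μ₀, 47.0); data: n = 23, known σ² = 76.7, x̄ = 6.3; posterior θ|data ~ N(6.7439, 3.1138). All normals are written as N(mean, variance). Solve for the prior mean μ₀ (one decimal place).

The posterior mean is a precision-weighted average: μ_n = (τ₀μ₀ + τ_data·x̄)/(τ₀+τ_data), with τ₀=1/σ₀² and τ_data=n/σ².
Here τ₀ = 1/47.0 = 0.021277 and τ_data = 23/76.7 = 0.299870, so τ_n = 0.321147.
Rearranging for μ₀: μ₀ = (μ_n·τ_n − τ_data·x̄)/τ₀ = (6.7439·0.321147 − 0.299870·6.3) / 0.021277 = 0.276602/0.021277 ≈ 13.0.

μ₀ = 13.0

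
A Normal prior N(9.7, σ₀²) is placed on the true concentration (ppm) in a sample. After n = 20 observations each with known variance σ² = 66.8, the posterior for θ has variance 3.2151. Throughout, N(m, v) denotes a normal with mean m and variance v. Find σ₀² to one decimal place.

For the Normal–Normal model with known σ², precisions add: τ_n = τ₀ + n/σ².
So 1/σ₀² = 1/3.2151 − 20/66.8 = 0.311032 − 0.299401 = 0.011631.
Hence σ₀² = 1/0.011631 ≈ 86.0.

σ₀² = 86.0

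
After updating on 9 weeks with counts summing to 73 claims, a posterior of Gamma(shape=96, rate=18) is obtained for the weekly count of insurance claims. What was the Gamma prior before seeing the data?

Gamma(shape=23, rate=9)

A Gamma(α, β) prior (rate parametrization) on a Poisson rate with n observations summing to S gives posterior Gamma(α+S, β+n).
So α = 96 − 73 = 23 and β = 18 − 9 = 9.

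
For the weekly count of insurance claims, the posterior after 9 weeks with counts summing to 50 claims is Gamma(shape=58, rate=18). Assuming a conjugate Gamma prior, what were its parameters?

Gamma(shape=8, rate=9)

A Gamma(α, β) prior (rate parametrization) on a Poisson rate with n observations summing to S gives posterior Gamma(α+S, β+n).
So α = 58 − 50 = 8 and β = 18 − 9 = 9.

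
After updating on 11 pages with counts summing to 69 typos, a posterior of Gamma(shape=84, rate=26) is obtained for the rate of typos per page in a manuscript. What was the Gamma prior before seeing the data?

Gamma(shape=15, rate=15)

Gamma–Poisson conjugacy: posterior shape = α + Σxᵢ, posterior rate = β + n.
So α = 84 − 69 = 15 and β = 26 − 11 = 15.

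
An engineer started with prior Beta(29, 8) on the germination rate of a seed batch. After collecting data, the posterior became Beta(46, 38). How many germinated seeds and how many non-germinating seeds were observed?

A Beta(a, b) prior with s successes and f failures in binomial data gives a Beta(a+s, b+f) posterior.
Match parameters: s=46−29=17, f=38−8=30.

17 germinated seeds and 30 non-germinating seeds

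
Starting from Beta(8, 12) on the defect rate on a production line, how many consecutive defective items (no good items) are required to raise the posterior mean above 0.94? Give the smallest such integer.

After k defective items and 0 good items the posterior is Beta(8+k, 12), with mean (8+k)/(8+12+k).
Set (8+k)/(20+k) > 0.94 and solve: k > (0.94·20 − 8)/(1 − 0.94) = 180.000.
The smallest integer exceeding 180.000 is 181.

k = 181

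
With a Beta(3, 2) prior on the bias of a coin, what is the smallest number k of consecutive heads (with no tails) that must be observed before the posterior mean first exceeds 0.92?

k = 21

After k heads and 0 tails the posterior is Beta(3+k, 2), with mean (3+k)/(3+2+k).
Set (3+k)/(5+k) > 0.92 and solve: k > (0.92·5 − 3)/(1 − 0.92) = 20.000.
The smallest integer exceeding 20.000 is 21, and checking k=21: (24)/(26) = 0.9231 > 0.92.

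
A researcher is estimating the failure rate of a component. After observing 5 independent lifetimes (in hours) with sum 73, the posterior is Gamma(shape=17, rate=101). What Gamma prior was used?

For an exponential likelihood with a Gamma(α, β) prior on the rate, n observations with total T give posterior Gamma(α+n, β+T).
So α = 17 − 5 = 12 and β = 101 − 73 = 28.

Gamma(shape=12, rate=28)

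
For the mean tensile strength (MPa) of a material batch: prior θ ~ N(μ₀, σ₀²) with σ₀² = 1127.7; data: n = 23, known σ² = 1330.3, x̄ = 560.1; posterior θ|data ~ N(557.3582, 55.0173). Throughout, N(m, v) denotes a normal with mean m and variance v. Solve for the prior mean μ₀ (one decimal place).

With known observation variance, the Normal–Normal posterior has precision τ_n = τ₀ + n/σ² and mean μ_n = (τ₀μ₀ + (n/σ²)x̄)/τ_n.
Here τ₀ = 1/1127.7 = 0.000887 and τ_data = 23/1330.3 = 0.017289, so τ_n = 0.018176.
Rearranging for μ₀: μ₀ = (μ_n·τ_n − τ_data·x̄)/τ₀ = (557.3582·0.018176 − 0.017289·560.1) / 0.000887 = 0.446974/0.000887 ≈ 503.9.

μ₀ = 503.9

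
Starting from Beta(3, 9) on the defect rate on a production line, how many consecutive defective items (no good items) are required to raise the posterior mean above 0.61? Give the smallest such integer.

k = 12

After k defective items and 0 good items the posterior is Beta(3+k, 9), with mean (3+k)/(3+9+k).
Set (3+k)/(12+k) > 0.61 and solve: k > (0.61·12 − 3)/(1 − 0.61) = 11.077.
The smallest integer exceeding 11.077 is 12.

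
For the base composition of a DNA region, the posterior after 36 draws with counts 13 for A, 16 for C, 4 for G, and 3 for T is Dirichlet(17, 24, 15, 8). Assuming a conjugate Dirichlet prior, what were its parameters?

For a Dirichlet(α) prior with multinomial counts c, the posterior is Dirichlet(α + c) componentwise.
Subtract each count from the matching posterior parameter: 17−13=4, 24−16=8, 15−4=11, 8−3=5.

Dirichlet(4, 8, 11, 5)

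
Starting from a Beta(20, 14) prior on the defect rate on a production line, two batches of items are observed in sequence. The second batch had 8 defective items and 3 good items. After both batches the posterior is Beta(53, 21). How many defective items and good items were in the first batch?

Sequential conjugate updates are equivalent to a single update on the pooled data, so total successes = posterior α − prior α and total failures = posterior β − prior β.
Total across both batches: 53−20=33 defective items, 21−14=7 good items.
Subtract the second batch: 33−8=25 defective items and 7−3=4 good items.

25 defective items and 4 good items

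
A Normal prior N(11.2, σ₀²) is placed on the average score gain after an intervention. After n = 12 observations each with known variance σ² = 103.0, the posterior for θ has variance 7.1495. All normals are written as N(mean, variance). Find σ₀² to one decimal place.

σ₀² = 42.8

For the Normal–Normal model with known σ², precisions add: τ_n = τ₀ + n/σ².
So 1/σ₀² = 1/7.1495 − 12/103.0 = 0.139870 − 0.116505 = 0.023365.
Hence σ₀² = 1/0.023365 ≈ 42.8.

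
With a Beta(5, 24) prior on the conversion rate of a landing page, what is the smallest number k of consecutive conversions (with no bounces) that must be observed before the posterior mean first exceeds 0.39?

k = 11

After k conversions and 0 bounces the posterior is Beta(5+k, 24), with mean (5+k)/(5+24+k).
Set (5+k)/(29+k) > 0.39 and solve: k > (0.39·29 − 5)/(1 − 0.39) = 10.344.
The smallest integer exceeding 10.344 is 11.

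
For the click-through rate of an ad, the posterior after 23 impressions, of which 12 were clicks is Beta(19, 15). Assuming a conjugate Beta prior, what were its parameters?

Beta(7, 4)

Under Beta–binomial conjugacy the posterior parameters are (α+s, β+f).
So α = 19 − 12 = 7 and β = 15 − 11 = 4.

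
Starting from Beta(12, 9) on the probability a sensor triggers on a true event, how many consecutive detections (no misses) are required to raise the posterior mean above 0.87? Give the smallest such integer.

After k detections and 0 misses the posterior is Beta(12+k, 9), with mean (12+k)/(12+9+k).
Set (12+k)/(21+k) > 0.87 and solve: k > (0.87·21 − 12)/(1 − 0.87) = 48.231.
The smallest integer exceeding 48.231 is 49.

k = 49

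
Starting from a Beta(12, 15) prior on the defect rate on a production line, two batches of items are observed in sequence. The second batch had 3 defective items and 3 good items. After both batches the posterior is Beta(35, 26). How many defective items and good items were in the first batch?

20 defective items and 8 good items

Because Beta–binomial updating is additive in the counts, the combined data contributed (α_post−α_prior, β_post−β_prior) successes and failures.
Total across both batches: 35−12=23 defective items, 26−15=11 good items.
Subtract the second batch: 23−3=20 defective items and 11−3=8 good items.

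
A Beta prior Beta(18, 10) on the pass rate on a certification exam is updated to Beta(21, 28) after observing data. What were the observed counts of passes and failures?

3 passes and 18 failures

Beta is conjugate to the binomial likelihood: posterior = Beta(a+s, b+f).
So s = 21 − 18 = 3 and f = 28 − 10 = 18.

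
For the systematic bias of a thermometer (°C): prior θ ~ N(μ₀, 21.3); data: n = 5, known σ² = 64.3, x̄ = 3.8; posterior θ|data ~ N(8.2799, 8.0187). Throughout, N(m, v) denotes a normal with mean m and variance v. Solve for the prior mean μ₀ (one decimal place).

μ₀ = 15.7

The posterior mean is a precision-weighted average: μ_n = (τ₀μ₀ + τ_data·x̄)/(τ₀+τ_data), with τ₀=1/σ₀² and τ_data=n/σ².
Here τ₀ = 1/21.3 = 0.046948 and τ_data = 5/64.3 = 0.077760, so τ_n = 0.124708.
Rearranging for μ₀: μ₀ = (μ_n·τ_n − τ_data·x̄)/τ₀ = (8.2799·0.124708 − 0.077760·3.8) / 0.046948 = 0.737082/0.046948 ≈ 15.7.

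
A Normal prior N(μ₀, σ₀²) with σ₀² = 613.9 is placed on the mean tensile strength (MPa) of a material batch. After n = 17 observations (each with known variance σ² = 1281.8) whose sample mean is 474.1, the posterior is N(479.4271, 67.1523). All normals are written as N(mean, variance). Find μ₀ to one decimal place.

With known observation variance, the Normal–Normal posterior has precision τ_n = τ₀ + n/σ² and mean μ_n = (τ₀μ₀ + (n/σ²)x̄)/τ_n.
Here τ₀ = 1/613.9 = 0.001629 and τ_data = 17/1281.8 = 0.013263, so τ_n = 0.014892.
Rearranging for μ₀: μ₀ = (μ_n·τ_n − τ_data·x̄)/τ₀ = (479.4271·0.014892 − 0.013263·474.1) / 0.001629 = 0.851640/0.001629 ≈ 522.8.

μ₀ = 522.8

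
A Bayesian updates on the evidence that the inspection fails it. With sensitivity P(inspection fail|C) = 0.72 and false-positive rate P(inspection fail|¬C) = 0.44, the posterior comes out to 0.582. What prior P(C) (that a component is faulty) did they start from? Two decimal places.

P(C) = 0.46

In odds form, posterior odds = prior odds × likelihood ratio, so prior odds = posterior odds ÷ LR.
Posterior odds = 0.582/(1−0.582) = 1.3923. LR = 0.72/0.44 = 1.6364.
Prior odds = 1.3923/1.6364 = 0.8508, so P(C) = 0.8508/(1+0.8508) ≈ 0.46.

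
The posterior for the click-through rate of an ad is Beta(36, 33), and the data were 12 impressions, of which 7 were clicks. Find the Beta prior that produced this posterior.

Beta(29, 28)

A Beta(α, β) prior with s successes and f failures in binomial data gives a Beta(α+s, β+f) posterior.
So α = 36 − 7 = 29 and β = 33 − 5 = 28.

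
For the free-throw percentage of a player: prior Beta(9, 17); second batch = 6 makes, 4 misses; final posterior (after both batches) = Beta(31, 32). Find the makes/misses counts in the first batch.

16 makes and 11 misses

Because Beta–binomial updating is additive in the counts, the combined data contributed (α_post−α_prior, β_post−β_prior) successes and failures.
Total across both batches: 31−9=22 makes, 32−17=15 misses.
Subtract the second batch: 22−6=16 makes and 15−4=11 misses.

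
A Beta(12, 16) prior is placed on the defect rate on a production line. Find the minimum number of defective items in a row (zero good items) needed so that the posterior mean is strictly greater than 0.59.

k = 12

After k defective items and 0 good items the posterior is Beta(12+k, 16), with mean (12+k)/(12+16+k).
Set (12+k)/(28+k) > 0.59 and solve: k > (0.59·28 − 12)/(1 − 0.59) = 11.024.
The smallest integer exceeding 11.024 is 12, and checking k=12: (24)/(40) = 0.6000 > 0.59.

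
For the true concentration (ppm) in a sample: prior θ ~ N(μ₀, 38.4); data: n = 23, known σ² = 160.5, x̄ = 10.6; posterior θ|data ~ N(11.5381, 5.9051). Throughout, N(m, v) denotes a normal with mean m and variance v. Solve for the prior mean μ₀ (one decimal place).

μ₀ = 16.7

With known observation variance, the Normal–Normal posterior has precision τ_n = τ₀ + n/σ² and mean μ_n = (τ₀μ₀ + (n/σ²)x̄)/τ_n.
Here τ₀ = 1/38.4 = 0.026042 and τ_data = 23/160.5 = 0.143302, so τ_n = 0.169344.
Rearranging for μ₀: μ₀ = (μ_n·τ_n − τ_data·x̄)/τ₀ = (11.5381·0.169344 − 0.143302·10.6) / 0.026042 = 0.434907/0.026042 ≈ 16.7.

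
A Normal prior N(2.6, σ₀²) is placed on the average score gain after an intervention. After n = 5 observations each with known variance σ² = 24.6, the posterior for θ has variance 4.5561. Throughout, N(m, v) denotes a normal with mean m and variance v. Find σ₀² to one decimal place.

σ₀² = 61.6

Posterior precision equals prior precision plus data precision: 1/σ_n² = 1/σ₀² + n/σ².
So 1/σ₀² = 1/4.5561 − 5/24.6 = 0.219486 − 0.203252 = 0.016234.
Hence σ₀² = 1/0.016234 ≈ 61.6.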